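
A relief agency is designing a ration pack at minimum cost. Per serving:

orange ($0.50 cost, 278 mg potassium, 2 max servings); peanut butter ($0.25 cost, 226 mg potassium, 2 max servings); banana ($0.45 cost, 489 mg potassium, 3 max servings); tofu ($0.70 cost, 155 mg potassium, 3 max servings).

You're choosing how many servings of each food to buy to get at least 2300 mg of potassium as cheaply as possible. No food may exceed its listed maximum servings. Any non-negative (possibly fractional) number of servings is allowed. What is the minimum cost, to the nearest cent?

$2.54

Cost per mg of potassium: banana $0.0009, peanut butter $0.0011, orange $0.0018, tofu $0.0045.
Take 3 servings of banana: +1467.0 mg potassium for $1.35 (total $1.35, still need 833.0 mg).
Take 2 servings of peanut butter: +452.0 mg potassium for $0.50 (total $1.85, still need 381.0 mg).
Take 1.371 servings of orange: +381.0 mg potassium for $0.69 (total $2.54, still need 0.0 mg).
Greedy by cheapest-per-mg is optimal for a single linear constraint, so the minimum cost is $2.54.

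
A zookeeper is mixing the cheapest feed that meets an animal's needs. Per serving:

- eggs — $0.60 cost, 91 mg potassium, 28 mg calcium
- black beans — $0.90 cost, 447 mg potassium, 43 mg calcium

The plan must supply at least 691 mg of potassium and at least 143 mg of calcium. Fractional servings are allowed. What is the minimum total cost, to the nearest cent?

The cheapest plan sits at a corner of the feasible region — with two constraints it uses at most two foods.
eggs only: max(691/91, 143/28) = 7.593 servings → $4.56.
black beans only: max(691/447, 143/43) = 3.326 servings → $2.99.
eggs + black beans with both tight: 3.976 servings and 0.7364 servings → $3.05.
The minimum over all feasible corners is $2.99.

$2.99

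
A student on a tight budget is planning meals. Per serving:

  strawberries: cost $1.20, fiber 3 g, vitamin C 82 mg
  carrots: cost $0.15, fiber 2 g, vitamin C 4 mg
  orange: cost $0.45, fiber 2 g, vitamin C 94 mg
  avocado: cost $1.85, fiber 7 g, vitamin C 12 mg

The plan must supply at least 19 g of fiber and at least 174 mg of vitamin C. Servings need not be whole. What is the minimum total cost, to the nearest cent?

This is a tiny linear program; its minimum lies at a vertex of the feasible set. List the vertices and price them.
strawberries only: max(19/3, 174/82) = 6.333 servings → $7.60.
carrots only: max(19/2, 174/4) = 43.5 servings → $6.53.
orange only: max(19/2, 174/94) = 9.5 servings → $4.28.
avocado only: max(19/7, 174/12) = 14.5 servings → $26.82.
strawberries + carrots with both tight: 1.789 servings and 6.816 servings → $3.17.
strawberries + orange: intersection lies outside the first quadrant.
strawberries + avocado with both tight: 1.84 servings and 1.926 servings → $5.77.
carrots + orange with both tight: 7.989 servings and 1.511 servings → $1.88.
carrots + avocado with both targets exact would need a negative amount; discard.
orange + avocado with both tight: 1.562 servings and 2.268 servings → $4.90.
So the least-cost plan costs $1.88.

$1.88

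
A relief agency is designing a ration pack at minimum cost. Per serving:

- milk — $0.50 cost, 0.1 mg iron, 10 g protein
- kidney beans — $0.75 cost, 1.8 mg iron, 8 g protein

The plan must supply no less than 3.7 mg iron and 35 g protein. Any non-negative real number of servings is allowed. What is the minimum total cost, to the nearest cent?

$2.43

An LP optimum is at a vertex; with two nutrient constraints at most two foods are used. Check each candidate.
milk only: max(3.7/0.1, 35/10) = 37 servings → $18.50.
kidney beans only: max(3.7/1.8, 35/8) = 4.375 servings → $3.28.
milk + kidney beans with both tight: 1.942 servings and 1.948 servings → $2.43.
Cheapest feasible corner: $2.43.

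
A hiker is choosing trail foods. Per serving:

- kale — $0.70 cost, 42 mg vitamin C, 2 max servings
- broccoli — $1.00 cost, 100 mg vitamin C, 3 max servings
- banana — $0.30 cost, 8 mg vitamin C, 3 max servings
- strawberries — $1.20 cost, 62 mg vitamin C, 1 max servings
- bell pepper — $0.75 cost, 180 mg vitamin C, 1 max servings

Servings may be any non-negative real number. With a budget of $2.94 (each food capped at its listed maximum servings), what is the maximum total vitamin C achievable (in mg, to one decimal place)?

399.0 mg

Vitamin C per dollar: bell pepper 240, broccoli 100, kale 60, strawberries 51.67, banana 26.67.
Take 1 serving of bell pepper: spends $0.75, +180.0 mg vitamin C (running total 180.0 mg).
Take 2.19 servings of broccoli: spends $2.19, +219.0 mg vitamin C (running total 399.0 mg).
Filling greedily by vitamin C-per-dollar is optimal for one linear limit, giving 399.0 mg.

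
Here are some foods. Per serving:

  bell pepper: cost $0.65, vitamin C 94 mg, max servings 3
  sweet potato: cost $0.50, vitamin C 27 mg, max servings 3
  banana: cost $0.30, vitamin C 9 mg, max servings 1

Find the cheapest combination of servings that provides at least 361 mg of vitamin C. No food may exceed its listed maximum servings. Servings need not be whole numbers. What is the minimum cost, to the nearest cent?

$3.41

Cost per mg of vitamin C: bell pepper $0.0069, sweet potato $0.0185, banana $0.0333.
Take 3 servings of bell pepper: +282.0 mg vitamin C for $1.95 (total $1.95, still need 79.0 mg).
Take 2.926 servings of sweet potato: +79.0 mg vitamin C for $1.46 (total $3.41, still need 0.0 mg).
Filling from the cheapest source first is optimal under one linear minimum: $3.41.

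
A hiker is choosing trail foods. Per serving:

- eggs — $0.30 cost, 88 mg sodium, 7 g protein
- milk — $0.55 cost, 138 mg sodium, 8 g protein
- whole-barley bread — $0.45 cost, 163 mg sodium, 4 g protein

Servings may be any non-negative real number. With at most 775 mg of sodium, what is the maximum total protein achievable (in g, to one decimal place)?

Protein per mg sodium: eggs 0.07955, milk 0.05797, whole-barley bread 0.02454.
With no serving limits, spend the whole sodium allowance on eggs: 775 mg / 88 mg × 7 g = 61.6 g.

61.6 g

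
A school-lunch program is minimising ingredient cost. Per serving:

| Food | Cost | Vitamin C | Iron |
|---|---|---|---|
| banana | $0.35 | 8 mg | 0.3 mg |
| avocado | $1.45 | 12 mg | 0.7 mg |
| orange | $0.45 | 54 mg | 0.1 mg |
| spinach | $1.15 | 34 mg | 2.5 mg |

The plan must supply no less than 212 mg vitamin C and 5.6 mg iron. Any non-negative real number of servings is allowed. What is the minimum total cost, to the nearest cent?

banana only: max(212/8, 5.6/0.3) = 26.5 servings → $9.28.
avocado only: max(212/12, 5.6/0.7) = 17.67 servings → $25.62.
orange only: max(212/54, 5.6/0.1) = 56 servings → $25.20.
spinach only: max(212/34, 5.6/2.5) = 6.235 servings → $7.17.
banana + avocado: the both-tight solution has a negative serving — not a feasible corner.
banana + orange with both tight: 18.26 servings and 1.221 servings → $6.94.
banana + spinach: the both-tight solution has a negative serving — not a feasible corner.
avocado + orange with both tight: 7.683 servings and 2.219 servings → $12.14.
avocado + spinach: the both-tight solution has a negative serving — not a feasible corner.
orange + spinach with both tight: 2.581 servings and 2.137 servings → $3.62.
So the least-cost plan costs $3.62.

$3.62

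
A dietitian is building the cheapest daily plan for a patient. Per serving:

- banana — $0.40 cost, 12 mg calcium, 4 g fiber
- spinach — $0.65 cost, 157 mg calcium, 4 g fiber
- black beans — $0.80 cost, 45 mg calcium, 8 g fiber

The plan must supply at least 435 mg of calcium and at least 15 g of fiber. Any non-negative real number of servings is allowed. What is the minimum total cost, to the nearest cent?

Two binding constraints pin down two serving amounts, so the optimal mix uses at most two foods. The candidates are each food alone (scaled to the tighter of calcium/fiber) and each pair with both constraints tight.
banana only: max(435/12, 15/4) = 36.25 servings → $14.50.
spinach only: max(435/157, 15/4) = 3.75 servings → $2.44.
black beans only: max(435/45, 15/8) = 9.667 servings → $7.73.
banana + spinach with both tight: 1.06 servings and 2.69 servings → $2.17.
banana + black beans: intersection lies outside the first quadrant.
spinach + black beans with both tight: 2.607 servings and 0.5716 servings → $2.15.
So the least-cost plan costs $2.15.

$2.15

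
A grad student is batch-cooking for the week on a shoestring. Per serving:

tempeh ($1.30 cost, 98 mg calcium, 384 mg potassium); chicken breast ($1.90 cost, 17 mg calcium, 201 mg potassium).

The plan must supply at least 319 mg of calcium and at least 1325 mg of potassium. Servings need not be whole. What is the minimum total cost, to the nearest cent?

At the optimum either one food covers both requirements or two foods hit both targets exactly; no other combination can be cheaper.
tempeh only: max(319/98, 1325/384) = 3.451 servings → $4.49.
chicken breast only: max(319/17, 1325/201) = 18.76 servings → $35.65.
tempeh + chicken breast with both tight: 3.158 servings and 0.5584 servings → $5.17.
So the least-cost plan costs $4.49.

$4.49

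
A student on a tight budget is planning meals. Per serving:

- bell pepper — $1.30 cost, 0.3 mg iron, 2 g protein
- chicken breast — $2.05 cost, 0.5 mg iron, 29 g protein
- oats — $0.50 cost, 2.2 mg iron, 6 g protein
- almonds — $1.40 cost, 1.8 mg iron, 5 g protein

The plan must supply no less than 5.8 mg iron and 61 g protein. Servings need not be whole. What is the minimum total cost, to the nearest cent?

bell pepper only: max(5.8/0.3, 61/2) = 30.5 servings → $39.65.
chicken breast only: max(5.8/0.5, 61/29) = 11.6 servings → $23.78.
oats only: max(5.8/2.2, 61/6) = 10.17 servings → $5.08.
almonds only: max(5.8/1.8, 61/5) = 12.2 servings → $17.08.
bell pepper + chicken breast with both tight: 17.88 servings and 0.8701 servings → $25.03.
bell pepper + oats with both targets exact would need a negative amount; discard.
bell pepper + almonds with both targets exact would need a negative amount; discard.
chicken breast + oats with both tight: 1.635 servings and 2.265 servings → $4.48.
chicken breast + almonds with both tight: 1.626 servings and 2.771 servings → $7.21.
oats + almonds: the both-tight solution has a negative serving — not a feasible corner.
Cheapest feasible corner: $4.48.

$4.48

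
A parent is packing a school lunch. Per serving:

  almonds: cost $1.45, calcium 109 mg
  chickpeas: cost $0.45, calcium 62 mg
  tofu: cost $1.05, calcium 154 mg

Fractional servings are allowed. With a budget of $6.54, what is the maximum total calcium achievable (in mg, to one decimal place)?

959.2 mg

Calcium per dollar: tofu 146.7, chickpeas 137.8, almonds 75.17.
With no serving limits, spend the whole cost allowance on tofu: $6.54 / $1.05 × 154 mg = 959.2 mg.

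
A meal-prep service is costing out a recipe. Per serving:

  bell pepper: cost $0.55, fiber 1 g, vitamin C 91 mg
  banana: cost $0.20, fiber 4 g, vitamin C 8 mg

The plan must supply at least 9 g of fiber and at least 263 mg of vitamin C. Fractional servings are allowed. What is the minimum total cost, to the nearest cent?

$1.83

Compare the cost at each extreme point of the feasible region.
bell pepper only: max(9/1, 263/91) = 9 servings → $4.95.
banana only: max(9/4, 263/8) = 32.88 servings → $6.58.
bell pepper + banana with both tight: 2.753 servings and 1.562 servings → $1.83.
So the least-cost plan costs $1.83.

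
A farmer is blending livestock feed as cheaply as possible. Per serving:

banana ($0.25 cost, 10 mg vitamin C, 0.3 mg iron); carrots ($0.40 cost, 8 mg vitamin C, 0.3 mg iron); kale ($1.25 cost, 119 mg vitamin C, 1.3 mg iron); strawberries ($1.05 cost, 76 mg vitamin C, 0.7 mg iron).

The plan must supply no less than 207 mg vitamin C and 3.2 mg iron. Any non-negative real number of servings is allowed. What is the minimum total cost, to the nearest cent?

Minimising a linear cost over {vitamin C ≥ 207, iron ≥ 3.2, servings ≥ 0} — the optimum is at a vertex, using one or two foods.
banana only: max(207/10, 3.2/0.3) = 20.7 servings → $5.17.
carrots only: max(207/8, 3.2/0.3) = 25.88 servings → $10.35.
kale only: max(207/119, 3.2/1.3) = 2.462 servings → $3.08.
strawberries only: max(207/76, 3.2/0.7) = 4.571 servings → $4.80.
banana + carrots: intersection lies outside the first quadrant.
banana + kale with both tight: 4.921 servings and 1.326 servings → $2.89.
banana + strawberries with both tight: 6.222 servings and 1.905 servings → $3.56.
carrots + kale with both tight: 4.415 servings and 1.443 servings → $3.57.
carrots + strawberries with both tight: 5.715 servings and 2.122 servings → $4.51.
kale + strawberries: intersection lies outside the first quadrant.
The minimum over all feasible corners is $2.89.

$2.89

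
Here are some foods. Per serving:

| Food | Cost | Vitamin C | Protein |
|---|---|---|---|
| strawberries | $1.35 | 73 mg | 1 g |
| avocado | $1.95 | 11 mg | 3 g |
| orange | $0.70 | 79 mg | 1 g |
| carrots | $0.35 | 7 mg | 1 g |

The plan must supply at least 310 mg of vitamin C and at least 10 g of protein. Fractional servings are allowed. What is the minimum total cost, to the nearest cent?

Compare the cost at each extreme point of the feasible region.
strawberries only: max(310/73, 10/1) = 10 servings → $13.50.
avocado only: max(310/11, 10/3) = 28.18 servings → $54.95.
orange only: max(310/79, 10/1) = 10 servings → $7.00.
carrots only: max(310/7, 10/1) = 44.29 servings → $15.50.
strawberries + avocado with both tight: 3.942 servings and 2.019 servings → $9.26.
strawberries + orange: the both-tight solution has a negative serving — not a feasible corner.
strawberries + carrots with both tight: 3.636 servings and 6.364 servings → $7.14.
avocado + orange with both tight: 2.124 servings and 3.628 servings → $6.68.
avocado + carrots with both targets exact would need a negative amount; discard.
orange + carrots with both tight: 3.333 servings and 6.667 servings → $4.67.
The minimum over all feasible corners is $4.67.

$4.67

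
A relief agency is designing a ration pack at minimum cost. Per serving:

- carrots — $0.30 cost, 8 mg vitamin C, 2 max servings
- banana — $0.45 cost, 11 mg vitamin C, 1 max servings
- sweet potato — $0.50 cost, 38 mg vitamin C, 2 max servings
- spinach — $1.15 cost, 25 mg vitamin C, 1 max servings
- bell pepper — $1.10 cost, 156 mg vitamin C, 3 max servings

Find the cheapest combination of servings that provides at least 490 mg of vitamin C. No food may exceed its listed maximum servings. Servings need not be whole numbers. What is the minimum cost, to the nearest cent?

Cost per mg of vitamin C: bell pepper $0.0071, sweet potato $0.0132, carrots $0.0375, banana $0.0409, spinach $0.0460.
Take 3 servings of bell pepper: +468.0 mg vitamin C for $3.30 (total $3.30, still need 22.0 mg).
Take 0.5789 servings of sweet potato: +22.0 mg vitamin C for $0.29 (total $3.59, still need 0.0 mg).
Filling from the cheapest source first is optimal under one linear minimum: $3.59.

$3.59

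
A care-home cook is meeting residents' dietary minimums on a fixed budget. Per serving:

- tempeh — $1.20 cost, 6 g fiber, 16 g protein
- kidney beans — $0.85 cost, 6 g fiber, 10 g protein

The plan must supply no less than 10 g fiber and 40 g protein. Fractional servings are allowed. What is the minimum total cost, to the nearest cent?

$3.00

tempeh only: max(10/6, 40/16) = 2.5 servings → $3.00.
kidney beans only: max(10/6, 40/10) = 4 servings → $3.40.
tempeh + kidney beans: the both-tight solution has a negative serving — not a feasible corner.
Cheapest feasible corner: $3.00.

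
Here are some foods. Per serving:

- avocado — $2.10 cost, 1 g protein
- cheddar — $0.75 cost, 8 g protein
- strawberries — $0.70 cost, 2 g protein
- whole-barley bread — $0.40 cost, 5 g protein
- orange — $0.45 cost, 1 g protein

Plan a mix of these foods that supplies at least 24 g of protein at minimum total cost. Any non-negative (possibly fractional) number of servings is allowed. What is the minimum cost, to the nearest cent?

Cost per g of protein: whole-barley bread $0.0800, cheddar $0.0938, strawberries $0.3500, orange $0.4500, avocado $2.1000.
With no serving limits, use only whole-barley bread: 24 g / 5 g = 4.8 servings × $0.40 = $1.92.

$1.92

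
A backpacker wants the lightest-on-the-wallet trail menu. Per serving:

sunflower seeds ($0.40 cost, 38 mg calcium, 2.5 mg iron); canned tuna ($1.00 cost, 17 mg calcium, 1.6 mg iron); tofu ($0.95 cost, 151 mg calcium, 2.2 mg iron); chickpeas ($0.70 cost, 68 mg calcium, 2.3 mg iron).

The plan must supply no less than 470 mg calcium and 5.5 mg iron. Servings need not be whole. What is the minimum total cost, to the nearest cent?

For a min-cost LP with two ≥-constraints, a basic feasible solution has at most two positive variables.
sunflower seeds only: max(470/38, 5.5/2.5) = 12.37 servings → $4.95.
canned tuna only: max(470/17, 5.5/1.6) = 27.65 servings → $27.65.
tofu only: max(470/151, 5.5/2.2) = 3.113 servings → $2.96.
chickpeas only: max(470/68, 5.5/2.3) = 6.912 servings → $4.84.
sunflower seeds + canned tuna: the both-tight solution has a negative serving — not a feasible corner.
sunflower seeds + tofu with both targets exact would need a negative amount; discard.
sunflower seeds + chickpeas: intersection lies outside the first quadrant.
canned tuna + tofu with both targets exact would need a negative amount; discard.
canned tuna + chickpeas with both targets exact would need a negative amount; discard.
tofu + chickpeas: intersection lies outside the first quadrant.
Cheapest feasible corner: $2.96.

$2.96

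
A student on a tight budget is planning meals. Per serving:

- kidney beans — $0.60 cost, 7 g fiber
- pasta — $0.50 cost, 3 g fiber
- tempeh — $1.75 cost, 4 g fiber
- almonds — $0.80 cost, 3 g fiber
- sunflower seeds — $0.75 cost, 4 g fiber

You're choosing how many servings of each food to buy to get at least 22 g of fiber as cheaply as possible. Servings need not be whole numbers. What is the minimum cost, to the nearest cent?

$1.89

Cost per g of fiber: kidney beans $0.0857, pasta $0.1667, sunflower seeds $0.1875, almonds $0.2667, tempeh $0.4375.
With no serving limits, use only kidney beans: 22 g / 7 g = 3.143 servings × $0.60 = $1.89.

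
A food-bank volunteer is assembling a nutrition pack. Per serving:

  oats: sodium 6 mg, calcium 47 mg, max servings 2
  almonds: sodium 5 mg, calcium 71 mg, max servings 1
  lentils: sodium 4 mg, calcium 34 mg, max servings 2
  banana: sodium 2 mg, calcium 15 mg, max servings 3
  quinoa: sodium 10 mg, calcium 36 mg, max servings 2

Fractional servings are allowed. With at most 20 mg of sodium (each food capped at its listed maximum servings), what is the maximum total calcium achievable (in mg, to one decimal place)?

Calcium per mg sodium: almonds 14.2, lentils 8.5, oats 7.833, banana 7.5, quinoa 3.6.
Take 1 serving of almonds: uses 5 mg sodium, +71.0 mg calcium (running total 71.0 mg).
Take 2 servings of lentils: uses 8 mg sodium, +68.0 mg calcium (running total 139.0 mg).
Take 1.167 servings of oats: uses 7 mg sodium, +54.8 mg calcium (running total 193.8 mg).
Filling greedily by calcium-per-mg sodium is optimal for one linear limit, giving 193.8 mg.

193.8 mg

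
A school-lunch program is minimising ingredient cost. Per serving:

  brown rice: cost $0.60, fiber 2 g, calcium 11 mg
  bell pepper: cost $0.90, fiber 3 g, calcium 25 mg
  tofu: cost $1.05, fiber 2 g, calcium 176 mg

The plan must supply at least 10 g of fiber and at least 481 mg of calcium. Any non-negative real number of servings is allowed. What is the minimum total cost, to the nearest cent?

Compare the cost at each extreme point of the feasible region.
brown rice only: max(10/2, 481/11) = 43.73 servings → $26.24.
bell pepper only: max(10/3, 481/25) = 19.24 servings → $17.32.
tofu only: max(10/2, 481/176) = 5 servings → $5.25.
brown rice + bell pepper: the both-tight solution has a negative serving — not a feasible corner.
brown rice + tofu with both tight: 2.418 servings and 2.582 servings → $4.16.
bell pepper + tofu with both tight: 1.669 servings and 2.496 servings → $4.12.
So the least-cost plan costs $4.12.

$4.12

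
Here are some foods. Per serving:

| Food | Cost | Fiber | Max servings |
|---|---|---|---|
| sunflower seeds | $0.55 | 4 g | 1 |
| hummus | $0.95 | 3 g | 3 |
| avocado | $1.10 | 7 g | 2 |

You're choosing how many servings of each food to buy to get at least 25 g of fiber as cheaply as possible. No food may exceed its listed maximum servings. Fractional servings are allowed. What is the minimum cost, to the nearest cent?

Cost per g of fiber: sunflower seeds $0.1375, avocado $0.1571, hummus $0.3167.
Take 1 serving of sunflower seeds: +4.0 g fiber for $0.55 (total $0.55, still need 21.0 g).
Take 2 servings of avocado: +14.0 g fiber for $2.20 (total $2.75, still need 7.0 g).
Take 2.333 servings of hummus: +7.0 g fiber for $2.22 (total $4.97, still need 0.0 g).
Filling from the cheapest source first is optimal under one linear minimum: $4.97.

$4.97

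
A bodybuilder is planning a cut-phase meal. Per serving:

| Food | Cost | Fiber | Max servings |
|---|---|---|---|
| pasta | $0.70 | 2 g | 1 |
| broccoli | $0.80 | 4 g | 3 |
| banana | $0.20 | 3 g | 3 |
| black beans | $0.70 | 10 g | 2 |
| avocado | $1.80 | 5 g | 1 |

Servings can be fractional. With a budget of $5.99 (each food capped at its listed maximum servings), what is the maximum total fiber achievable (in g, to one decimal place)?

45.5 g

Fiber per dollar: banana 15, black beans 14.29, broccoli 5, pasta 2.857, avocado 2.778.
Take 3 servings of banana: spends $0.60, +9.0 g fiber (running total 9.0 g).
Take 2 servings of black beans: spends $1.40, +20.0 g fiber (running total 29.0 g).
Take 3 servings of broccoli: spends $2.40, +12.0 g fiber (running total 41.0 g).
Take 1 serving of pasta: spends $0.70, +2.0 g fiber (running total 43.0 g).
Take 0.4944 servings of avocado: spends $0.89, +2.5 g fiber (running total 45.5 g).
Filling greedily by fiber-per-dollar is optimal for one linear limit, giving 45.5 g.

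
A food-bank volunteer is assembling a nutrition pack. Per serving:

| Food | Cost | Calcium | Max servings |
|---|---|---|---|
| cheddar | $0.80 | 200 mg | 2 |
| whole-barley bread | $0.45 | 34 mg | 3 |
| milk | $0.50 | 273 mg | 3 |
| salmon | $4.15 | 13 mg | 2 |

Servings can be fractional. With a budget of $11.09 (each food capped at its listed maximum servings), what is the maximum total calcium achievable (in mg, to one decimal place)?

Calcium per dollar: milk 546, cheddar 250, whole-barley bread 75.56, salmon 3.133.
Take 3 servings of milk: spends $1.50, +819.0 mg calcium (running total 819.0 mg).
Take 2 servings of cheddar: spends $1.60, +400.0 mg calcium (running total 1219.0 mg).
Take 3 servings of whole-barley bread: spends $1.35, +102.0 mg calcium (running total 1321.0 mg).
Take 1.6 servings of salmon: spends $6.64, +20.8 mg calcium (running total 1341.8 mg).
Greedy by best ratio exhausts the cost allowance optimally: 1341.8 mg.

1341.8 mg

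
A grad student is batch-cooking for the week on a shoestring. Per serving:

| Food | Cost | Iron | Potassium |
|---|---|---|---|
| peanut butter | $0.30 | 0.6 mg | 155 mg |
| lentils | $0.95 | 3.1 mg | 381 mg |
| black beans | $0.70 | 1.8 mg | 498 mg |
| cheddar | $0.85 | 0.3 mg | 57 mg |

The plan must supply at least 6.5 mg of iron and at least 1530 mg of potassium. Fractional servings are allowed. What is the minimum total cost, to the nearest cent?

peanut butter only: max(6.5/0.6, 1530/155) = 10.83 servings → $3.25.
lentils only: max(6.5/3.1, 1530/381) = 4.016 servings → $3.81.
black beans only: max(6.5/1.8, 1530/498) = 3.611 servings → $2.53.
cheddar only: max(6.5/0.3, 1530/57) = 26.84 servings → $22.82.
peanut butter + lentils with both tight: 8.998 servings and 0.3553 servings → $3.04.
peanut butter + black beans with both targets exact would need a negative amount; discard.
peanut butter + cheddar with both tight: 7.195 servings and 7.276 servings → $8.34.
lentils + black beans with both tight: 0.5629 servings and 2.642 servings → $2.38.
lentils + cheddar: intersection lies outside the first quadrant.
black beans + cheddar with both tight: 1.891 servings and 10.32 servings → $10.10.
Cheapest feasible corner: $2.38.

$2.38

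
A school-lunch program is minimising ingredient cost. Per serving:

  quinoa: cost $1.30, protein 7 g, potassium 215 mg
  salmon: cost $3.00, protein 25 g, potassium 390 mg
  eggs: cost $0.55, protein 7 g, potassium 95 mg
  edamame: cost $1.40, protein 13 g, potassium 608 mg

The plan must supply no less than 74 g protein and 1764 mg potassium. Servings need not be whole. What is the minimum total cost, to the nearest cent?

An LP optimum is at a vertex; with two nutrient constraints at most two foods are used. Check each candidate.
quinoa only: max(74/7, 1764/215) = 10.57 servings → $13.74.
salmon only: max(74/25, 1764/390) = 4.523 servings → $13.57.
eggs only: max(74/7, 1764/95) = 18.57 servings → $10.21.
edamame only: max(74/13, 1764/608) = 5.692 servings → $7.97.
quinoa + salmon with both tight: 5.762 servings and 1.347 servings → $11.53.
quinoa + eggs with both tight: 6.331 servings and 4.24 servings → $10.56.
quinoa + edamame: the both-tight solution has a negative serving — not a feasible corner.
salmon + eggs with both targets exact would need a negative amount; discard.
salmon + edamame with both tight: 2.178 servings and 1.504 servings → $8.64.
eggs + edamame with both tight: 7.302 servings and 1.76 servings → $6.48.
So the least-cost plan costs $6.48.

$6.48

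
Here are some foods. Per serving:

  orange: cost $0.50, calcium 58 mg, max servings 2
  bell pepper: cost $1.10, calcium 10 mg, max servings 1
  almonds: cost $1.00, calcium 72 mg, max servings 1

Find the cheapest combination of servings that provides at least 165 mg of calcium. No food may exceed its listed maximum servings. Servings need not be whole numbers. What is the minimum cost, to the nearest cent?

$1.68

Cost per mg of calcium: orange $0.0086, almonds $0.0139, bell pepper $0.1100.
Take 2 servings of orange: +116.0 mg calcium for $1.00 (total $1.00, still need 49.0 mg).
Take 0.6806 servings of almonds: +49.0 mg calcium for $0.68 (total $1.68, still need 0.0 mg).
Filling from the cheapest source first is optimal under one linear minimum: $1.68.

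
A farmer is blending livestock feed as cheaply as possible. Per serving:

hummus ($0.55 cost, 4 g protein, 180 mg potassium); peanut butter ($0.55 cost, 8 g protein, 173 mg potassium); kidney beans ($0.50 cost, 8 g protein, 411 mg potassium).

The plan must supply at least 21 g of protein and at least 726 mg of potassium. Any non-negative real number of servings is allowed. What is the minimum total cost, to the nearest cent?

$1.31

Minimising a linear cost over {protein ≥ 21, potassium ≥ 726, servings ≥ 0} — the optimum is at a vertex, using one or two foods.
hummus only: max(21/4, 726/180) = 5.25 servings → $2.89.
peanut butter only: max(21/8, 726/173) = 4.197 servings → $2.31.
kidney beans only: max(21/8, 726/411) = 2.625 servings → $1.31.
hummus + peanut butter with both tight: 2.908 servings and 1.171 servings → $2.24.
hummus + kidney beans: the both-tight solution has a negative serving — not a feasible corner.
peanut butter + kidney beans with both tight: 1.483 servings and 1.142 servings → $1.39.
Cheapest feasible corner: $1.31.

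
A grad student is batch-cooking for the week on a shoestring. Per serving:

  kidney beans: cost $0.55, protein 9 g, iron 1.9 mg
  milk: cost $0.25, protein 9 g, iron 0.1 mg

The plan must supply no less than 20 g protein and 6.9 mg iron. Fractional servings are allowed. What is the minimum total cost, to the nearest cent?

$2.00

At the optimum either one food covers both requirements or two foods hit both targets exactly; no other combination can be cheaper.
kidney beans only: max(20/9, 6.9/1.9) = 3.632 servings → $2.00.
milk only: max(20/9, 6.9/0.1) = 69 servings → $17.25.
kidney beans + milk with both targets exact would need a negative amount; discard.
The minimum over all feasible corners is $2.00.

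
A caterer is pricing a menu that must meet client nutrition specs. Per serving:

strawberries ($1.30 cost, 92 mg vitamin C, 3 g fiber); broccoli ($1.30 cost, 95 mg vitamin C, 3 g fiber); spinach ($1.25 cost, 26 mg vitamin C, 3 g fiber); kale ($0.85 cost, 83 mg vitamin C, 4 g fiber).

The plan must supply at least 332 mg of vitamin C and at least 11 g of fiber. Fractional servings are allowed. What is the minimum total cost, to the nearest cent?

This is a tiny linear program; its minimum lies at a vertex of the feasible set. List the vertices and price them.
strawberries only: max(332/92, 11/3) = 3.667 servings → $4.77.
broccoli only: max(332/95, 11/3) = 3.667 servings → $4.77.
spinach only: max(332/26, 11/3) = 12.77 servings → $15.96.
kale only: max(332/83, 11/4) = 4 servings → $3.40.
strawberries + broccoli with both targets exact would need a negative amount; discard.
strawberries + spinach with both tight: 3.586 servings and 0.08081 servings → $4.76.
strawberries + kale with both tight: 3.487 servings and 0.1345 servings → $4.65.
broccoli + spinach with both tight: 3.43 servings and 0.2367 servings → $4.75.
broccoli + kale with both tight: 3.168 servings and 0.374 servings → $4.44.
spinach + kale with both targets exact would need a negative amount; discard.
Cheapest feasible corner: $3.40.

$3.40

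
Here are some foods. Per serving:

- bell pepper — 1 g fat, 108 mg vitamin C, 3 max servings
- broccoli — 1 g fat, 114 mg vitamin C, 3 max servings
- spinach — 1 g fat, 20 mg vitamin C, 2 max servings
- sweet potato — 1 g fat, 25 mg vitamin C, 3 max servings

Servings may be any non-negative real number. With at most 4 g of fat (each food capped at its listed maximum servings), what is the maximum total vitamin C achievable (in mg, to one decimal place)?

Vitamin C per g fat: broccoli 114, bell pepper 108, sweet potato 25, spinach 20.
Take 3 servings of broccoli: uses 3 g fat, +342.0 mg vitamin C (running total 342.0 mg).
Take 1 serving of bell pepper: uses 1 g fat, +108.0 mg vitamin C (running total 450.0 mg).
Greedy by best ratio exhausts the fat allowance optimally: 450.0 mg.

450.0 mg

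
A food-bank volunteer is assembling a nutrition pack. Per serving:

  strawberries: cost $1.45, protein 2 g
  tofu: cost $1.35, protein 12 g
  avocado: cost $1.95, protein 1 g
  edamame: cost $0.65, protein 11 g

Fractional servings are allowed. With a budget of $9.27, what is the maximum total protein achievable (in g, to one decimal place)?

156.9 g

Protein per dollar: edamame 16.92, tofu 8.889, strawberries 1.379, avocado 0.5128.
With no serving limits, spend the whole cost allowance on edamame: $9.27 / $0.65 × 11 g = 156.9 g.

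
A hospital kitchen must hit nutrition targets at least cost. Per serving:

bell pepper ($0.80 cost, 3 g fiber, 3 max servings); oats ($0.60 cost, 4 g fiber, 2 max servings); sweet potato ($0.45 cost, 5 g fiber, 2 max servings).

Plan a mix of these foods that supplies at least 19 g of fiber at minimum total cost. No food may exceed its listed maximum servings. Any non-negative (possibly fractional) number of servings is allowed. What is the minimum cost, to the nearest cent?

$2.37

Cost per g of fiber: sweet potato $0.0900, oats $0.1500, bell pepper $0.2667.
Take 2 servings of sweet potato: +10.0 g fiber for $0.90 (total $0.90, still need 9.0 g).
Take 2 servings of oats: +8.0 g fiber for $1.20 (total $2.10, still need 1.0 g).
Take 0.3333 servings of bell pepper: +1.0 g fiber for $0.27 (total $2.37, still need 0.0 g).
Greedy by cheapest-per-g is optimal for a single linear constraint, so the minimum cost is $2.37.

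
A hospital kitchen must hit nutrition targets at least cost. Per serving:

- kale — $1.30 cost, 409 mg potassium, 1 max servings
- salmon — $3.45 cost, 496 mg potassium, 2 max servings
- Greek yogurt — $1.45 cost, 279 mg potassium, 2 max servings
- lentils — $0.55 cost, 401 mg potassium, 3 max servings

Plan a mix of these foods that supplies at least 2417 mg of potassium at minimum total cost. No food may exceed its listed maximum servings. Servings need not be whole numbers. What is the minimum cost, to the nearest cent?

$7.57

Cost per mg of potassium: lentils $0.0014, kale $0.0032, Greek yogurt $0.0052, salmon $0.0070.
Take 3 servings of lentils: +1203.0 mg potassium for $1.65 (total $1.65, still need 1214.0 mg).
Take 1 serving of kale: +409.0 mg potassium for $1.30 (total $2.95, still need 805.0 mg).
Take 2 servings of Greek yogurt: +558.0 mg potassium for $2.90 (total $5.85, still need 247.0 mg).
Take 0.498 servings of salmon: +247.0 mg potassium for $1.72 (total $7.57, still need 0.0 mg).
Greedy by cheapest-per-mg is optimal for a single linear constraint, so the minimum cost is $7.57.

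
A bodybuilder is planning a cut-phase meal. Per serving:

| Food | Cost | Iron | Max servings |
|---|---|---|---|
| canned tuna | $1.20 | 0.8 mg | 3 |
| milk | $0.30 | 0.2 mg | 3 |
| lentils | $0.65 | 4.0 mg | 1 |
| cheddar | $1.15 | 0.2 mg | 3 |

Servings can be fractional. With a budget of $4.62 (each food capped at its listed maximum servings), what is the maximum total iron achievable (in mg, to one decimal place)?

6.6 mg

Iron per dollar: lentils 6.154, canned tuna 0.6667, milk 0.6667, cheddar 0.1739.
Take 1 serving of lentils: spends $0.65, +4.0 mg iron (running total 4.0 mg).
Take 3 servings of canned tuna: spends $3.60, +2.4 mg iron (running total 6.4 mg).
Take 1.233 servings of milk: spends $0.37, +0.2 mg iron (running total 6.6 mg).
Greedy by best ratio exhausts the cost allowance optimally: 6.6 mg.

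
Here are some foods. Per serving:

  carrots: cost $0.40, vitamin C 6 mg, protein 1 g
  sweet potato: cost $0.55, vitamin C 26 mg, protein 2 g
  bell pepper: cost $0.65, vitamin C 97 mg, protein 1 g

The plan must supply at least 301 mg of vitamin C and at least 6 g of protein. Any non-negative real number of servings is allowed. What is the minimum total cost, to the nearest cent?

$2.65

Two binding constraints pin down two serving amounts, so the optimal mix uses at most two foods. The candidates are each food alone (scaled to the tighter of vitamin C/protein) and each pair with both constraints tight.
carrots only: max(301/6, 6/1) = 50.17 servings → $20.07.
sweet potato only: max(301/26, 6/2) = 11.58 servings → $6.37.
bell pepper only: max(301/97, 6/1) = 6 servings → $3.90.
carrots + sweet potato with both targets exact would need a negative amount; discard.
carrots + bell pepper with both tight: 3.088 servings and 2.912 servings → $3.13.
sweet potato + bell pepper with both tight: 1.673 servings and 2.655 servings → $2.65.
So the least-cost plan costs $2.65.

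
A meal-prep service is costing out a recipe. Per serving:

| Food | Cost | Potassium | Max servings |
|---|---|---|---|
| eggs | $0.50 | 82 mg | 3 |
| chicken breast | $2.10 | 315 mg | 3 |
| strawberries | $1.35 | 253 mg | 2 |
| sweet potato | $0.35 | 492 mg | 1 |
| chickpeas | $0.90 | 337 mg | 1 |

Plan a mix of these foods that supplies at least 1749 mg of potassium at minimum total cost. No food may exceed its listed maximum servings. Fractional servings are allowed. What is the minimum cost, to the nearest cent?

Cost per mg of potassium: sweet potato $0.0007, chickpeas $0.0027, strawberries $0.0053, eggs $0.0061, chicken breast $0.0067.
Take 1 serving of sweet potato: +492.0 mg potassium for $0.35 (total $0.35, still need 1257.0 mg).
Take 1 serving of chickpeas: +337.0 mg potassium for $0.90 (total $1.25, still need 920.0 mg).
Take 2 servings of strawberries: +506.0 mg potassium for $2.70 (total $3.95, still need 414.0 mg).
Take 3 servings of eggs: +246.0 mg potassium for $1.50 (total $5.45, still need 168.0 mg).
Take 0.5333 servings of chicken breast: +168.0 mg potassium for $1.12 (total $6.57, still need 0.0 mg).
Filling from the cheapest source first is optimal under one linear minimum: $6.57.

$6.57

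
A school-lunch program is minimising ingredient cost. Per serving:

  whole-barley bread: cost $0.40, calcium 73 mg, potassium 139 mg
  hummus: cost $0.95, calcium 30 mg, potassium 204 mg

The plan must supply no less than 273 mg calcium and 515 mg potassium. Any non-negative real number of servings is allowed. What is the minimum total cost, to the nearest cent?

whole-barley bread only: max(273/73, 515/139) = 3.74 servings → $1.50.
hummus only: max(273/30, 515/204) = 9.1 servings → $8.64.
whole-barley bread + hummus with both targets exact would need a negative amount; discard.
So the least-cost plan costs $1.50.

$1.50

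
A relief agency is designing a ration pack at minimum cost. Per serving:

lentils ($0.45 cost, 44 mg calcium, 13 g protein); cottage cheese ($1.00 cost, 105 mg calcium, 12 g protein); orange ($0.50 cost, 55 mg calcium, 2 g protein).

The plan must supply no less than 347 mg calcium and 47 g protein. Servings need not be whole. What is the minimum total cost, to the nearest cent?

$3.31

Compare the cost at each extreme point of the feasible region.
lentils only: max(347/44, 47/13) = 7.886 servings → $3.55.
cottage cheese only: max(347/105, 47/12) = 3.917 servings → $3.92.
orange only: max(347/55, 47/2) = 23.5 servings → $11.75.
lentils + cottage cheese with both tight: 0.9211 servings and 2.919 servings → $3.33.
lentils + orange with both tight: 3.016 servings and 3.896 servings → $3.31.
cottage cheese + orange with both targets exact would need a negative amount; discard.
Cheapest feasible corner: $3.31.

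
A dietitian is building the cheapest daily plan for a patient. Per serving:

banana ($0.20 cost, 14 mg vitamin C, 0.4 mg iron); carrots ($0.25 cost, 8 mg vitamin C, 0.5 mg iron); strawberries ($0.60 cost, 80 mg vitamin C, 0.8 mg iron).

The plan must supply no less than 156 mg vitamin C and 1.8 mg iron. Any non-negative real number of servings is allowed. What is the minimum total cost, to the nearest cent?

$1.26

This is a tiny linear program; its minimum lies at a vertex of the feasible set. List the vertices and price them.
banana only: max(156/14, 1.8/0.4) = 11.14 servings → $2.23.
carrots only: max(156/8, 1.8/0.5) = 19.5 servings → $4.88.
strawberries only: max(156/80, 1.8/0.8) = 2.25 servings → $1.35.
banana + carrots with both targets exact would need a negative amount; discard.
banana + strawberries with both tight: 0.9231 servings and 1.788 servings → $1.26.
carrots + strawberries with both tight: 0.5714 servings and 1.893 servings → $1.28.
The minimum over all feasible corners is $1.26.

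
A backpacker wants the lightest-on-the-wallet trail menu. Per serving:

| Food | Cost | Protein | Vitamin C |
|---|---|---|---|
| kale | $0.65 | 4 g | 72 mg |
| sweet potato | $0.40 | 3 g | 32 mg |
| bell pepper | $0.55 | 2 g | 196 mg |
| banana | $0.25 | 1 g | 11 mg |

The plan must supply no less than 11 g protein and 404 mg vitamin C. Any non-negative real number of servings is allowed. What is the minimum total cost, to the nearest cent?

An LP optimum is at a vertex; with two nutrient constraints at most two foods are used. Check each candidate.
kale only: max(11/4, 404/72) = 5.611 servings → $3.65.
sweet potato only: max(11/3, 404/32) = 12.62 servings → $5.05.
bell pepper only: max(11/2, 404/196) = 5.5 servings → $3.02.
banana only: max(11/1, 404/11) = 36.73 servings → $9.18.
kale + sweet potato: intersection lies outside the first quadrant.
kale + bell pepper with both tight: 2.106 servings and 1.288 servings → $2.08.
kale + banana: the both-tight solution has a negative serving — not a feasible corner.
sweet potato + bell pepper with both tight: 2.573 servings and 1.641 servings → $1.93.
sweet potato + banana: the both-tight solution has a negative serving — not a feasible corner.
bell pepper + banana with both tight: 1.626 servings and 7.747 servings → $2.83.
Cheapest feasible corner: $1.93.

$1.93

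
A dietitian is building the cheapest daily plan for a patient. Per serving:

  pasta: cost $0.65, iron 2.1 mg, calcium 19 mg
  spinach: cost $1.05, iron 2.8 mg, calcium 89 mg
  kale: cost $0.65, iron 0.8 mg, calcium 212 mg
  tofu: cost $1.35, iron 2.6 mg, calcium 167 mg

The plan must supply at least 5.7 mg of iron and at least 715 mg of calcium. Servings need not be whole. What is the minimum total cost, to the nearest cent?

$3.07

This is a tiny linear program; its minimum lies at a vertex of the feasible set. List the vertices and price them.
pasta only: max(5.7/2.1, 715/19) = 37.63 servings → $24.46.
spinach only: max(5.7/2.8, 715/89) = 8.034 servings → $8.44.
kale only: max(5.7/0.8, 715/212) = 7.125 servings → $4.63.
tofu only: max(5.7/2.6, 715/167) = 4.281 servings → $5.78.
pasta + spinach: intersection lies outside the first quadrant.
pasta + kale with both tight: 1.48 servings and 3.24 servings → $3.07.
pasta + tofu: intersection lies outside the first quadrant.
spinach + kale with both tight: 1.218 servings and 2.861 servings → $3.14.
spinach + tofu: the both-tight solution has a negative serving — not a feasible corner.
kale + tofu with both tight: 2.172 servings and 1.524 servings → $3.47.
So the least-cost plan costs $3.07.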